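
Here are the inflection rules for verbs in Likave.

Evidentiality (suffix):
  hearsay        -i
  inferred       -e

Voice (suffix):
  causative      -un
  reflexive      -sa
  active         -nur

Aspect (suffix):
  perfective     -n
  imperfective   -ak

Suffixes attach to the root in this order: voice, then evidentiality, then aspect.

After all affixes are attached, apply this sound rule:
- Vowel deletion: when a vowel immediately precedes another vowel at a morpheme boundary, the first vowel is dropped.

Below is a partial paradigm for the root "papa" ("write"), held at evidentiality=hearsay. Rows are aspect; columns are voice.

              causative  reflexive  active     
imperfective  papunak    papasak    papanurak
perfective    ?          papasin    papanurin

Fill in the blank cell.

Attach voice causative -un → papaun.
Attach evidentiality hearsay -i → papauni.
Attach aspect perfective -n → papaunin.
Apply vowel deletion: papaunin → papunin.

papunin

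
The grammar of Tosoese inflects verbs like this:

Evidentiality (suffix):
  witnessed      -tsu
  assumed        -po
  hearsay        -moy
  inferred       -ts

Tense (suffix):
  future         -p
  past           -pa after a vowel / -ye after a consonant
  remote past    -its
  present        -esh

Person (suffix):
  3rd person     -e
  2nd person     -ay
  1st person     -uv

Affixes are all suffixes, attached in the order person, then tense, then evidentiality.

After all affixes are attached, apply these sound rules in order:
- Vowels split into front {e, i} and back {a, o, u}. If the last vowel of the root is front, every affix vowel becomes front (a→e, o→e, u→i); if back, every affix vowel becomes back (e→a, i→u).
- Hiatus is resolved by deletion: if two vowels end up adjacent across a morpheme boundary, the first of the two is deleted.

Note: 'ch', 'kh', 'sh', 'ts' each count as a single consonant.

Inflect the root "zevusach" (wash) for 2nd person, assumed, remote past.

zevusachayutspo

Attach person 2nd person -ay → zevusachay.
Attach tense remote past -its → zevusachayits.
Attach evidentiality assumed -po → zevusachayitspo.
Apply vowel harmony: zevusachayitspo → zevusachayutspo.
Vowel deletion: no change.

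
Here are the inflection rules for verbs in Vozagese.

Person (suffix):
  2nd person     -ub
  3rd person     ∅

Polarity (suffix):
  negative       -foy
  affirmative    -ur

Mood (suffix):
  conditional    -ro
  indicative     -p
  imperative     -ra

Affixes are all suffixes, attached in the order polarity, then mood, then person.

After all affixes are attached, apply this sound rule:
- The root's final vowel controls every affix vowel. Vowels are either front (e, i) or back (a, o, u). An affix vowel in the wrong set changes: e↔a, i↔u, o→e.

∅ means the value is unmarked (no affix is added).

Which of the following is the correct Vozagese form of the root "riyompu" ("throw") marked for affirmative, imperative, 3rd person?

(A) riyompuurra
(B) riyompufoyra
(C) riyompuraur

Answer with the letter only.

A

Attach polarity affirmative -ur → riyompuur.
Attach mood imperative -ra → riyompuurra.
person = 3rd person: zero marking, form stays riyompuurra.
Vowel harmony: no change.
So the correct form is riyompuurra, option (A).
(C) riyompuraur is wrong: it has the affixes in the wrong order.
(B) riyompufoyra is wrong: it uses negative instead of affirmative for polarity.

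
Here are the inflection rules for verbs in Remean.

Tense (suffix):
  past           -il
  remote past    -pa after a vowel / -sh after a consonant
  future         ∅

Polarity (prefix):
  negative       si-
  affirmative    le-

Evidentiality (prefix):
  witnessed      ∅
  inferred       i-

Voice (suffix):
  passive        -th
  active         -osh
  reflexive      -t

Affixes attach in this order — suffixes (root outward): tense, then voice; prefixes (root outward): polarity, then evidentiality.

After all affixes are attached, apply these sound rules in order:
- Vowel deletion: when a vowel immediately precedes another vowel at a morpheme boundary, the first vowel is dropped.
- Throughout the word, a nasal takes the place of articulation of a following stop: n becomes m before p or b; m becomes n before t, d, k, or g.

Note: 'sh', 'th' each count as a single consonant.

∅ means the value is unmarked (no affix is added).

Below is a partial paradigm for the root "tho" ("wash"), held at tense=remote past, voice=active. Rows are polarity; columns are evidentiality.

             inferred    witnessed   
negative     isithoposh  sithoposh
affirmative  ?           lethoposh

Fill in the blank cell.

ilethoposh

Attach tense remote past -pa (after vowel 'o') → thopa.
Attach voice active -osh → thopaosh.
Attach polarity affirmative le- → lethopaosh.
Attach evidentiality inferred i- → ilethopaosh.
Apply vowel deletion: ilethopaosh → ilethoposh.
Nasal assimilation: no change.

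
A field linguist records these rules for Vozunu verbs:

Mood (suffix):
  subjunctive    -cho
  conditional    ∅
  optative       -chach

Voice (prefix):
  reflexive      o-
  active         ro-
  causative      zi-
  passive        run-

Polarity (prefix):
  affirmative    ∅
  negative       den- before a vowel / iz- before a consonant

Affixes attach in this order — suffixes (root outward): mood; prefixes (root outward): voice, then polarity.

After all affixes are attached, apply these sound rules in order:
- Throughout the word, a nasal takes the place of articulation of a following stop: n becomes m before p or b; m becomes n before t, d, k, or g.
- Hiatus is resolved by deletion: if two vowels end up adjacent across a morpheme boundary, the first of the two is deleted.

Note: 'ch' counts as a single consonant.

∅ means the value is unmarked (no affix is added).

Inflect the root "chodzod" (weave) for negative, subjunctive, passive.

Attach voice passive run- → runchodzod.
Attach mood subjunctive -cho → runchodzodcho.
Attach polarity negative iz- (before consonant 'r') → izrunchodzodcho.
Nasal assimilation: no change.
Vowel deletion: no change.

izrunchodzodcho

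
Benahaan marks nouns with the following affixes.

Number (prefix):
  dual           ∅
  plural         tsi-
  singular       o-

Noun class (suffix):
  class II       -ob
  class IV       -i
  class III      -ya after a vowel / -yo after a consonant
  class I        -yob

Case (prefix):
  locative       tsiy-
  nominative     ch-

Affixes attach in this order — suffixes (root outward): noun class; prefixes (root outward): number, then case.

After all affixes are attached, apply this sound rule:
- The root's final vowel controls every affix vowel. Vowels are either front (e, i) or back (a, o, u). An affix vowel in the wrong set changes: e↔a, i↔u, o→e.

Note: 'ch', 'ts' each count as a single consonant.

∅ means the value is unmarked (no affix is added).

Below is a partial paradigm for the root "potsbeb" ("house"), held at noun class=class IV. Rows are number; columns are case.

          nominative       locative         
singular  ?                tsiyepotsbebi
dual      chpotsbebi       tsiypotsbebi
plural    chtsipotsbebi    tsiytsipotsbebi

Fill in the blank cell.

Attach number singular o- → opotsbeb.
Attach noun class class IV -i → opotsbebi.
Attach case nominative ch- → chopotsbebi.
Apply vowel harmony: chopotsbebi → chepotsbebi.

chepotsbebi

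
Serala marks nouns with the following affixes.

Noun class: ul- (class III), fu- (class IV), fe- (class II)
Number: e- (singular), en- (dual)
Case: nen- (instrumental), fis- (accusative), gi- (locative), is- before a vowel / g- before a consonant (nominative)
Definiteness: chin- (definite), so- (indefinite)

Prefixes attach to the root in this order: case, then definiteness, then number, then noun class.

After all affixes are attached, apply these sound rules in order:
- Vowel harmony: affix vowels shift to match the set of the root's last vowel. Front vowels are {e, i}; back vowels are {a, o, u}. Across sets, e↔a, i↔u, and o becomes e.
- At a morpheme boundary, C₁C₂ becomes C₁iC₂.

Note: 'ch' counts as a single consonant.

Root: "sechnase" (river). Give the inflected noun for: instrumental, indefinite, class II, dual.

Attach case instrumental nen- → nensechnase.
Attach definiteness indefinite so- → sonensechnase.
Attach number dual en- → ensonensechnase.
Attach noun class class II fe- → feensonensechnase.
Apply vowel harmony: feensonensechnase → feensenensechnase.
Apply epenthesis: feensenensechnase → feenisenenisechnase.

feenisenenisechnase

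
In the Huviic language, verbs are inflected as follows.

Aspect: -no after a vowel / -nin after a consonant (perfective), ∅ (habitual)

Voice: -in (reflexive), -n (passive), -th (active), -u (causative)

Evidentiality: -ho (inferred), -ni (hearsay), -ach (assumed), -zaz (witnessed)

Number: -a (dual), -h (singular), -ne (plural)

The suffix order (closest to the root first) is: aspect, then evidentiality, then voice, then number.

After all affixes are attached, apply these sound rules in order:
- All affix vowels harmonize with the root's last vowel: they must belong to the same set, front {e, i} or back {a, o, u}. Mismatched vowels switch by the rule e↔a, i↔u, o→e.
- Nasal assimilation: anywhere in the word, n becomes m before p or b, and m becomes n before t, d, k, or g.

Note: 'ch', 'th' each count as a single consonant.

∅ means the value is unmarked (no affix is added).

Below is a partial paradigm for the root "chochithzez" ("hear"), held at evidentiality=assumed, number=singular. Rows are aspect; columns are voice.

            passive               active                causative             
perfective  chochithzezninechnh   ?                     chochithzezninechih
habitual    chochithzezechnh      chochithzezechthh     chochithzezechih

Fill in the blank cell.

Attach aspect perfective -nin (after consonant 'z') → chochithzeznin.
Attach evidentiality assumed -ach → chochithzezninach.
Attach voice active -th → chochithzezninachth.
Attach number singular -h → chochithzezninachthh.
Apply vowel harmony: chochithzezninachthh → chochithzezninechthh.
Nasal assimilation: no change.

chochithzezninechthh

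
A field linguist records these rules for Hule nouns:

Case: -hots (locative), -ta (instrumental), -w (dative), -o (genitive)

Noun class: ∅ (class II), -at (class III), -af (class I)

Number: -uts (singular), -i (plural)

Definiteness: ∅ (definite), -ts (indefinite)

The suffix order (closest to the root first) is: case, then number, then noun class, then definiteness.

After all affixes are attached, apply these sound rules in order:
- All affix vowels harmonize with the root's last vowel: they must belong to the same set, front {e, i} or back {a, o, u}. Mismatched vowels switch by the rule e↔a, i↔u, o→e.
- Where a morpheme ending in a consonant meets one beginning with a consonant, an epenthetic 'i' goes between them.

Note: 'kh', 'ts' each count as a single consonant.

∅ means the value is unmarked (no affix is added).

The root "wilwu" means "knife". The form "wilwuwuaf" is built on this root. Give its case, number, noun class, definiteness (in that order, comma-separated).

Segment: wilwu-w-i-af.
case: -w → dative.
number: -i → plural.
noun class: -af → class I.
definiteness: ∅ → definite.

dative, plural, class I, definite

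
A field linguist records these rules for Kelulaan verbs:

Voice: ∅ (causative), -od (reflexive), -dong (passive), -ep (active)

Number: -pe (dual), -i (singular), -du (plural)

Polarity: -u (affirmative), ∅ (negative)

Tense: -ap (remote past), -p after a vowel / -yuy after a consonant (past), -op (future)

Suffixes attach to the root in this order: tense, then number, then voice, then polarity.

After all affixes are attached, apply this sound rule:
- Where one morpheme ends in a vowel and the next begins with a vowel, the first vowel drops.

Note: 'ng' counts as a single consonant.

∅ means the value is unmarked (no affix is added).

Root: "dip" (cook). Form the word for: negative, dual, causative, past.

Attach tense past -yuy (after consonant 'p') → dipyuy.
Attach number dual -pe → dipyuype.
voice = causative: zero marking, form stays dipyuype.
polarity = negative: zero marking, form stays dipyuype.
Vowel deletion: no change.

dipyuype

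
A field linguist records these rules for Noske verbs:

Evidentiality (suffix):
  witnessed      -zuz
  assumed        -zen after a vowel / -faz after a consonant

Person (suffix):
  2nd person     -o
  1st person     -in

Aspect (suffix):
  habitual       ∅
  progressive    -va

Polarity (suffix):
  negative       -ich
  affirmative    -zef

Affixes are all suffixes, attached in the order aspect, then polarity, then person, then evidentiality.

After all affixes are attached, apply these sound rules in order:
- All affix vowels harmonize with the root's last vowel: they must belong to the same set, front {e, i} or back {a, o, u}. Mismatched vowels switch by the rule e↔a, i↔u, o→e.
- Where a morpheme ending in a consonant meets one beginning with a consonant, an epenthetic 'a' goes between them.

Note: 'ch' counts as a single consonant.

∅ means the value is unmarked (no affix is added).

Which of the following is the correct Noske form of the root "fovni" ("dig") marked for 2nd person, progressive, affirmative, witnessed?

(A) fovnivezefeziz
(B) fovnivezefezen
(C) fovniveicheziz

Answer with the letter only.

A

Attach aspect progressive -va → fovniva.
Attach polarity affirmative -zef → fovnivazef.
Attach person 2nd person -o → fovnivazefo.
Attach evidentiality witnessed -zuz → fovnivazefozuz.
Apply vowel harmony: fovnivazefozuz → fovnivezefeziz.
Epenthesis: no change.
So the correct form is fovnivezefeziz, option (A).
(C) fovniveicheziz is wrong: it uses negative instead of affirmative for polarity.
(B) fovnivezefezen is wrong: it uses assumed instead of witnessed for evidentiality.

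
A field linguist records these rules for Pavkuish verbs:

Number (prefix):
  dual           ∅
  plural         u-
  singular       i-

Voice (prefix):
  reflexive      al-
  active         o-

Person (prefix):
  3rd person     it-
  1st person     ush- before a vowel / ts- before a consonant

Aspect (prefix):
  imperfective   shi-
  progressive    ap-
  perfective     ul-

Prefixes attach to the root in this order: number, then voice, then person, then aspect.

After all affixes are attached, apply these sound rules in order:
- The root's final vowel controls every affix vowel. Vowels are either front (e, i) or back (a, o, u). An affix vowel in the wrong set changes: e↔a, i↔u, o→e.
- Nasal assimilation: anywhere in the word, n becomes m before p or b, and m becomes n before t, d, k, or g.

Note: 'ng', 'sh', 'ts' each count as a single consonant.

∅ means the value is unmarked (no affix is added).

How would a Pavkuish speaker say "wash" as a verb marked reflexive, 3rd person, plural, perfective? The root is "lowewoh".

ulutalulowewoh

Attach number plural u- → ulowewoh.
Attach voice reflexive al- → alulowewoh.
Attach person 3rd person it- → italulowewoh.
Attach aspect perfective ul- → ulitalulowewoh.
Apply vowel harmony: ulitalulowewoh → ulutalulowewoh.
Nasal assimilation: no change.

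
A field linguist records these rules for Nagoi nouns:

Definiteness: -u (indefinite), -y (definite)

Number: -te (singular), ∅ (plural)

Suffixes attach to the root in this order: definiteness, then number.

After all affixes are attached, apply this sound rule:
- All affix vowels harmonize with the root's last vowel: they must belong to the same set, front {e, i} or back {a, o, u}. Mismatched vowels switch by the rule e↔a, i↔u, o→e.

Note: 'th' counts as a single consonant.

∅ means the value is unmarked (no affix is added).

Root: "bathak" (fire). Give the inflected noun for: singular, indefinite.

bathakuta

Attach definiteness indefinite -u → bathaku.
Attach number singular -te → bathakute.
Apply vowel harmony: bathakute → bathakuta.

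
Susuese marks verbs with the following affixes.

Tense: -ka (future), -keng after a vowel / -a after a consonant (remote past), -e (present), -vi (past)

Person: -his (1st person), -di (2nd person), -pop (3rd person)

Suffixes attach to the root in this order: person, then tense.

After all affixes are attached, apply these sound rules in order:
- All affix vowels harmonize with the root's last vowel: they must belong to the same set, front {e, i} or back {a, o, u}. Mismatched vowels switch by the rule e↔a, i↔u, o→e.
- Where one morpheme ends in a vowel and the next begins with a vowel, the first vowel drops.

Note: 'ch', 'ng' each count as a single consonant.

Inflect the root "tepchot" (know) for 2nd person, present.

tepchotda

Attach person 2nd person -di → tepchotdi.
Attach tense present -e → tepchotdie.
Apply vowel harmony: tepchotdie → tepchotdua.
Apply vowel deletion: tepchotdua → tepchotda.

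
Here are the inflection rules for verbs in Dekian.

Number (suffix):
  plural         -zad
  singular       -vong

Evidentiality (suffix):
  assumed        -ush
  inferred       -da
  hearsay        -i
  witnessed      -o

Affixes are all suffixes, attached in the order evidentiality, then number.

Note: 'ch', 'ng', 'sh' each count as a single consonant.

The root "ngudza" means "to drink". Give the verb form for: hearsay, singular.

ngudzaivong

Attach evidentiality hearsay -i → ngudzai.
Attach number singular -vong → ngudzaivong.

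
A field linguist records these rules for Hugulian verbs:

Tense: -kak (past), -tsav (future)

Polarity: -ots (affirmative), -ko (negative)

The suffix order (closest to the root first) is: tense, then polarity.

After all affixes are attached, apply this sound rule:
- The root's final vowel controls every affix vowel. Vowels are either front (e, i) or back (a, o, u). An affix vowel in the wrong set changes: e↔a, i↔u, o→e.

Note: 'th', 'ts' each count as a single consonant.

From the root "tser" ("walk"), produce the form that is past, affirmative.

tserkekets

Attach tense past -kak → tserkak.
Attach polarity affirmative -ots → tserkakots.
Apply vowel harmony: tserkakots → tserkekets.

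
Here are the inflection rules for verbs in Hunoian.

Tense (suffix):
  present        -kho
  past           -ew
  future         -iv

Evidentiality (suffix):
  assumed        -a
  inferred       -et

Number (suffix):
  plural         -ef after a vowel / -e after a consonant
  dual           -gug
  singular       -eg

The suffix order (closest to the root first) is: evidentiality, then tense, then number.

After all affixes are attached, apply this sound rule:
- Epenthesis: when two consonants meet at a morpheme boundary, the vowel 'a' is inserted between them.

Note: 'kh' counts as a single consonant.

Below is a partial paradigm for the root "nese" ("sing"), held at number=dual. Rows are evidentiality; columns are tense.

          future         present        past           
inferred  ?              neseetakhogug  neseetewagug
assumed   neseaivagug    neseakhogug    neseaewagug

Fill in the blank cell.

neseetivagug

Attach evidentiality inferred -et → neseet.
Attach tense future -iv → neseetiv.
Attach number dual -gug → neseetivgug.
Apply epenthesis: neseetivgug → neseetivagug.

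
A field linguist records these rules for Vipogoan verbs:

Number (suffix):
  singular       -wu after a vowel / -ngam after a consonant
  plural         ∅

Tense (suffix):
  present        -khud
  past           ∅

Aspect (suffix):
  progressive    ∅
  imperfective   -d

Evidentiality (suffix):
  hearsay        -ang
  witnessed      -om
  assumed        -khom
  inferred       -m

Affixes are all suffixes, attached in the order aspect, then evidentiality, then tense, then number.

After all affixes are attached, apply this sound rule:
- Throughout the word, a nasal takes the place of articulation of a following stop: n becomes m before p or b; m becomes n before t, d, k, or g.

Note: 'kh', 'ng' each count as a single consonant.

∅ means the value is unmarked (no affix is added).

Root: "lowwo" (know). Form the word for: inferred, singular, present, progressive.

aspect = progressive: zero marking, form stays lowwo.
Attach evidentiality inferred -m → lowwom.
Attach tense present -khud → lowwomkhud.
Attach number singular -ngam (after consonant 'd') → lowwomkhudngam.
Nasal assimilation: no change.

lowwomkhudngam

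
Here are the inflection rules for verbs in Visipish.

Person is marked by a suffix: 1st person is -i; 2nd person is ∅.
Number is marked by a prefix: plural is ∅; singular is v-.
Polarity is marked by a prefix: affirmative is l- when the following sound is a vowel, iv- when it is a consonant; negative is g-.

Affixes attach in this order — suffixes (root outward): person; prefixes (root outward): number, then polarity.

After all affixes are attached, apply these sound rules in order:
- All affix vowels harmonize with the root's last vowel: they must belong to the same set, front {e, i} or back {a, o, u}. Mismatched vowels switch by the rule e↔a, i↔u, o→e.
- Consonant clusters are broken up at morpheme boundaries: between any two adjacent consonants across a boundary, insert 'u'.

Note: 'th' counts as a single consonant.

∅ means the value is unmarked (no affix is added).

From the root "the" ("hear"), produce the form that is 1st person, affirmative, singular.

ivuvuthei

Attach number singular v- → vthe.
Attach person 1st person -i → vthei.
Attach polarity affirmative iv- (before consonant 'v') → ivvthei.
Vowel harmony: no change.
Apply epenthesis: ivvthei → ivuvuthei.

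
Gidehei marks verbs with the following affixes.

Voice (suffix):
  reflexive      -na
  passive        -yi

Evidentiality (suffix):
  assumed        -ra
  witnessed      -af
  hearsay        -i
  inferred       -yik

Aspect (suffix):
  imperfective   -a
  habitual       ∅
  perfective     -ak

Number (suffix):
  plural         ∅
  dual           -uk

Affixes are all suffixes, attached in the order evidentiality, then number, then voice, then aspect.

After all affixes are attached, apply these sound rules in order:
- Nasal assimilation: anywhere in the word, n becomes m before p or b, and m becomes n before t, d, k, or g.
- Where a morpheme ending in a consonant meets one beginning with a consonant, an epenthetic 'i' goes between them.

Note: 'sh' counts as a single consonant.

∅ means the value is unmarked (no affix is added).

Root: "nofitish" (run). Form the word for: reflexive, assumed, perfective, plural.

Attach evidentiality assumed -ra → nofitishra.
number = plural: zero marking, form stays nofitishra.
Attach voice reflexive -na → nofitishrana.
Attach aspect perfective -ak → nofitishranaak.
Nasal assimilation: no change.
Apply epenthesis: nofitishranaak → nofitishiranaak.

nofitishiranaak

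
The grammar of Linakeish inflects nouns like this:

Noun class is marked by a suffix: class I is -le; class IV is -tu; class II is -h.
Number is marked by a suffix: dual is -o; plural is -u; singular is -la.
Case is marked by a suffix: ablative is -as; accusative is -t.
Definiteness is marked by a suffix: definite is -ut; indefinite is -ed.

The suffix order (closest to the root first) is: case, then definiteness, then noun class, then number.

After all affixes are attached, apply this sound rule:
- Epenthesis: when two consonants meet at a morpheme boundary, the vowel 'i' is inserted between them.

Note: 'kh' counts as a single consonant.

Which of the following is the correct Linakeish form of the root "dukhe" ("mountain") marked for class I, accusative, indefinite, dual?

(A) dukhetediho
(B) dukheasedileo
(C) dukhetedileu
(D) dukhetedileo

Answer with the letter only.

Attach case accusative -t → dukhet.
Attach definiteness indefinite -ed → dukheted.
Attach noun class class I -le → dukhetedle.
Attach number dual -o → dukhetedleo.
Apply epenthesis: dukhetedleo → dukhetedileo.
So the correct form is dukhetedileo, option (D).
(B) dukheasedileo is wrong: it uses ablative instead of accusative for case.
(A) dukhetediho is wrong: it uses class II instead of class I for noun class.
(C) dukhetedileu is wrong: it uses plural instead of dual for number.

D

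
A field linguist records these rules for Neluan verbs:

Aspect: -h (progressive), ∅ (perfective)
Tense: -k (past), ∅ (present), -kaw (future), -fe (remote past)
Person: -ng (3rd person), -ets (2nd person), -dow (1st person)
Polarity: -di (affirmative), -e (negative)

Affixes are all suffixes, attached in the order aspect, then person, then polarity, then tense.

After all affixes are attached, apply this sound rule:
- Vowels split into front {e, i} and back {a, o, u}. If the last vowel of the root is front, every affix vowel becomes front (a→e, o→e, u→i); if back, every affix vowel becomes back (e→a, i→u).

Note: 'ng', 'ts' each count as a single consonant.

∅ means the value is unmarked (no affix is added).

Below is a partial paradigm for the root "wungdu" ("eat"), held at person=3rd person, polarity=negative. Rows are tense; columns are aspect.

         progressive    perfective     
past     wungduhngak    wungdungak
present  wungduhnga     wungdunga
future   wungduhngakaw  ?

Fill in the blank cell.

aspect = perfective: zero marking, form stays wungdu.
Attach person 3rd person -ng → wungdung.
Attach polarity negative -e → wungdunge.
Attach tense future -kaw → wungdungekaw.
Apply vowel harmony: wungdungekaw → wungdungakaw.

wungdungakaw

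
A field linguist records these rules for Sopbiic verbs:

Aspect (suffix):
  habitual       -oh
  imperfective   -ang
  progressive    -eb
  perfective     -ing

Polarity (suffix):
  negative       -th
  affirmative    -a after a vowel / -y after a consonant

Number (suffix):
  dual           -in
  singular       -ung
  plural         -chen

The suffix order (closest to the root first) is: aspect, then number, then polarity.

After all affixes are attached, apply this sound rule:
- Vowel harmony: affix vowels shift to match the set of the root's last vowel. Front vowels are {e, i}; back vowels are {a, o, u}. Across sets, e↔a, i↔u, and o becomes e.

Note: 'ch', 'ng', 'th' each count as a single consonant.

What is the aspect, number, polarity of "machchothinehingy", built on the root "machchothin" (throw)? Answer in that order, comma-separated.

Segment: machchothin-oh-ung-y.
aspect: -oh → habitual.
number: -ung → singular.
polarity: -a/y → affirmative.

habitual, singular, affirmative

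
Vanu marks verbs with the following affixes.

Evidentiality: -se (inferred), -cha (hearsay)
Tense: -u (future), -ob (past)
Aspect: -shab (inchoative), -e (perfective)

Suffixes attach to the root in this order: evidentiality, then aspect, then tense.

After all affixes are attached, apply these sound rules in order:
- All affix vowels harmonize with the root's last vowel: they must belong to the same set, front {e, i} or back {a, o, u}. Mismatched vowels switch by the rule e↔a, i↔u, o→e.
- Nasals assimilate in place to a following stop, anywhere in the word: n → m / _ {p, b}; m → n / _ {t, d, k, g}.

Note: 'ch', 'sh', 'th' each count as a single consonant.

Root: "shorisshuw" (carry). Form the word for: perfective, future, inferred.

Attach evidentiality inferred -se → shorisshuwse.
Attach aspect perfective -e → shorisshuwsee.
Attach tense future -u → shorisshuwseeu.
Apply vowel harmony: shorisshuwseeu → shorisshuwsaau.
Nasal assimilation: no change.

shorisshuwsaau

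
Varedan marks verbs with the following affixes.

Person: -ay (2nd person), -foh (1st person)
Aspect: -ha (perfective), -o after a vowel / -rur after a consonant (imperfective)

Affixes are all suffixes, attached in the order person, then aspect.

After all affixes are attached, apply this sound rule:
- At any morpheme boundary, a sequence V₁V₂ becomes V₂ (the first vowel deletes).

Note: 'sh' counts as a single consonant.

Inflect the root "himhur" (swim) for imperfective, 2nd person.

himhurayrur

Attach person 2nd person -ay → himhuray.
Attach aspect imperfective -rur (after consonant 'y') → himhurayrur.
Vowel deletion: no change.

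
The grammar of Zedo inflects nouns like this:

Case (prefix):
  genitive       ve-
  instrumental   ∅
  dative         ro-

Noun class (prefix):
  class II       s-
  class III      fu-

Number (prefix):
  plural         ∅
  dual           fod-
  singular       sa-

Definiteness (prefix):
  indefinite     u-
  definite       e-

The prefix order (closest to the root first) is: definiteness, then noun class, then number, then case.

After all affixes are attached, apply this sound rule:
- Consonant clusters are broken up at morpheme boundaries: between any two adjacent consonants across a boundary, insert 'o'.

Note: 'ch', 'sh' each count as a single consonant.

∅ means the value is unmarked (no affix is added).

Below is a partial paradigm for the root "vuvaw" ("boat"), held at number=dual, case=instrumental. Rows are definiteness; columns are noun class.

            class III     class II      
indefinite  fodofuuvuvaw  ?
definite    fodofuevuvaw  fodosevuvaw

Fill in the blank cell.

Attach definiteness indefinite u- → uvuvaw.
Attach noun class class II s- → suvuvaw.
Attach number dual fod- → fodsuvuvaw.
case = instrumental: zero marking, form stays fodsuvuvaw.
Apply epenthesis: fodsuvuvaw → fodosuvuvaw.

fodosuvuvaw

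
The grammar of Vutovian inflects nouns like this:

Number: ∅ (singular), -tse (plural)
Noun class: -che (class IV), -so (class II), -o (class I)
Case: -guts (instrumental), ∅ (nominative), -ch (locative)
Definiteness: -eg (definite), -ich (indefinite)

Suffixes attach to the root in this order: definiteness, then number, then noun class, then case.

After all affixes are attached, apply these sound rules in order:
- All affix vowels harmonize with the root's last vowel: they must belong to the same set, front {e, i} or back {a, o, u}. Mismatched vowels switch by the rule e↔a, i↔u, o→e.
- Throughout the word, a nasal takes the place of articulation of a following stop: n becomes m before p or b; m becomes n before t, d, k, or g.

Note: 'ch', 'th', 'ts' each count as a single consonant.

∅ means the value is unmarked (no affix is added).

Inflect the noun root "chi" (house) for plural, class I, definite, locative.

Attach definiteness definite -eg → chieg.
Attach number plural -tse → chiegtse.
Attach noun class class I -o → chiegtseo.
Attach case locative -ch → chiegtseoch.
Apply vowel harmony: chiegtseoch → chiegtseech.
Nasal assimilation: no change.

chiegtseech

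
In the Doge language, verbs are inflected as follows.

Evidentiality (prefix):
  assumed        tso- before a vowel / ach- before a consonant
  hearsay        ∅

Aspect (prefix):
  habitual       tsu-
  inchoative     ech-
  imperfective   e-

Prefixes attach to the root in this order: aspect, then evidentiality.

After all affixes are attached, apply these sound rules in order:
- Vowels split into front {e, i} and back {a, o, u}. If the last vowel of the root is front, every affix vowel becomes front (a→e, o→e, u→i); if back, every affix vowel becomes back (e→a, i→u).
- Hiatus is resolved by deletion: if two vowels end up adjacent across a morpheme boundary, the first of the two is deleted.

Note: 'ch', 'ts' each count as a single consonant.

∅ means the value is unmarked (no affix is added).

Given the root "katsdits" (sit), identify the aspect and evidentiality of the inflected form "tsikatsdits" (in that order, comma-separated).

Segment: tsu-katsdits.
aspect: tsu- → habitual.
evidentiality: ∅ → hearsay.

habitual, hearsay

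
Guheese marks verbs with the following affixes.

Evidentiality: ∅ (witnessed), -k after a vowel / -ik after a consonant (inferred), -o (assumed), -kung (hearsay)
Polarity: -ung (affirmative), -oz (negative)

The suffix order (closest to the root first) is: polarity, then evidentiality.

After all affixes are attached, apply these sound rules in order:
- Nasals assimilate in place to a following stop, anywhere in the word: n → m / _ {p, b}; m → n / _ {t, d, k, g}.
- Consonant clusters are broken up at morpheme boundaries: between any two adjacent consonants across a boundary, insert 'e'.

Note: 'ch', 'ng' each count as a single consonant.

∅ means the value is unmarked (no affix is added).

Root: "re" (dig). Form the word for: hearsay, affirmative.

Attach polarity affirmative -ung → reung.
Attach evidentiality hearsay -kung → reungkung.
Nasal assimilation: no change.
Apply epenthesis: reungkung → reungekung.

reungekung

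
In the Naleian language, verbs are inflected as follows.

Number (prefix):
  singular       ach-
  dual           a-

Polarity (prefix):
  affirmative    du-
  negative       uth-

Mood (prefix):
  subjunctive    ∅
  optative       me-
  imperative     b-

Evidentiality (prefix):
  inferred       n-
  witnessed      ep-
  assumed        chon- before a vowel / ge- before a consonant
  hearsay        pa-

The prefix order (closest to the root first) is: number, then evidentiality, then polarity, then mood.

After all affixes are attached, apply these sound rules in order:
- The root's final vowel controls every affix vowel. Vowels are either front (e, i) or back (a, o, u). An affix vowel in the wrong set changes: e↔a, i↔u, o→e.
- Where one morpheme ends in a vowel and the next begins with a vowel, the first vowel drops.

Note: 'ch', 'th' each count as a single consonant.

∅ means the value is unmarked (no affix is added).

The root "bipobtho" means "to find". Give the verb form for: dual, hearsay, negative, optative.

muthpabipobtho

Attach number dual a- → abipobtho.
Attach evidentiality hearsay pa- → paabipobtho.
Attach polarity negative uth- → uthpaabipobtho.
Attach mood optative me- → meuthpaabipobtho.
Apply vowel harmony: meuthpaabipobtho → mauthpaabipobtho.
Apply vowel deletion: mauthpaabipobtho → muthpabipobtho.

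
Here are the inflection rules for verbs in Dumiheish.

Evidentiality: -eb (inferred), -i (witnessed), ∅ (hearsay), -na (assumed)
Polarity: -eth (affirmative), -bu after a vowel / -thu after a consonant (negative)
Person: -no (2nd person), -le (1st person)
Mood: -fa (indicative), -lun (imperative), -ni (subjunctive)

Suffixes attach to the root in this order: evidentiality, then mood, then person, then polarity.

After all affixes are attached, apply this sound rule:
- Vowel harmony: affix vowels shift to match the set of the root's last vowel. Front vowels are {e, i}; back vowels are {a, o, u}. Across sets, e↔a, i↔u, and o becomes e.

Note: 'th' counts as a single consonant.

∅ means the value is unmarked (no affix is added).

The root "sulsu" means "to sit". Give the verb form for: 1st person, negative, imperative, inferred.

Attach evidentiality inferred -eb → sulsueb.
Attach mood imperative -lun → sulsueblun.
Attach person 1st person -le → sulsueblunle.
Attach polarity negative -bu (after vowel 'e') → sulsueblunlebu.
Apply vowel harmony: sulsueblunlebu → sulsuablunlabu.

sulsuablunlabu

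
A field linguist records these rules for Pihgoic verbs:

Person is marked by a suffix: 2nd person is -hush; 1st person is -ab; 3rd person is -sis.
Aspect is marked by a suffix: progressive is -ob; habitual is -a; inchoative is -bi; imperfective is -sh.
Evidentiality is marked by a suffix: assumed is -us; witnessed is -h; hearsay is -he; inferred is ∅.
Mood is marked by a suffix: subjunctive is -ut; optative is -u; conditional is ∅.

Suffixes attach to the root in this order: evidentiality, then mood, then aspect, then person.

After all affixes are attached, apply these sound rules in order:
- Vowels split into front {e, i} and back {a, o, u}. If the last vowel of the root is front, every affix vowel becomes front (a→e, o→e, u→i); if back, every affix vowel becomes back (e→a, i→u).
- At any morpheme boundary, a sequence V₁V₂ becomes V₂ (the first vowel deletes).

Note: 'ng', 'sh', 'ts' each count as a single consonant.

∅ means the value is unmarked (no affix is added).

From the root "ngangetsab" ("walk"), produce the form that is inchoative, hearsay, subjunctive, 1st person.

ngangetsabhutbab

Attach evidentiality hearsay -he → ngangetsabhe.
Attach mood subjunctive -ut → ngangetsabheut.
Attach aspect inchoative -bi → ngangetsabheutbi.
Attach person 1st person -ab → ngangetsabheutbiab.
Apply vowel harmony: ngangetsabheutbiab → ngangetsabhautbuab.
Apply vowel deletion: ngangetsabhautbuab → ngangetsabhutbab.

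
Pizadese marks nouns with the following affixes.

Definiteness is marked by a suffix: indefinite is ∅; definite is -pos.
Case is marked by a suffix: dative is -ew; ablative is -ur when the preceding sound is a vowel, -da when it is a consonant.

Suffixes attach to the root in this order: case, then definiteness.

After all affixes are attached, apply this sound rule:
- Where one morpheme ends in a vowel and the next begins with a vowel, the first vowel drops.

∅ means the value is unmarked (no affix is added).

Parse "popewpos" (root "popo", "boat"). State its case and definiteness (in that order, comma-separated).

Segment: popo-ew-pos.
case: -ew → dative.
definiteness: -pos → definite.

dative, definite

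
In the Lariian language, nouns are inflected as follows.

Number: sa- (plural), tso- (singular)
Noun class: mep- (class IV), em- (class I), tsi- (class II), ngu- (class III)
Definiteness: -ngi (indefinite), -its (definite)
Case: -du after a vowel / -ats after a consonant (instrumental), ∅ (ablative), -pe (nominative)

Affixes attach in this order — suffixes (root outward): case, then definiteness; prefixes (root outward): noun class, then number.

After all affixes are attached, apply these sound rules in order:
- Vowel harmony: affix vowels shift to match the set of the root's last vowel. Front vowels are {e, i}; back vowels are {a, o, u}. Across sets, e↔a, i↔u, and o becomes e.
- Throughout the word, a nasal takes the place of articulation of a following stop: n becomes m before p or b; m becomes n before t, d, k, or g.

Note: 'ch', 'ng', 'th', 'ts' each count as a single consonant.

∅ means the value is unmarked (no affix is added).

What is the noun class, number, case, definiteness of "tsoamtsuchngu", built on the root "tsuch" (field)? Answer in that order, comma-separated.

class I, singular, ablative, indefinite

Segment: tso-em-tsuch-ngi.
noun class: em- → class I.
number: tso- → singular.
case: ∅ → ablative.
definiteness: -ngi → indefinite.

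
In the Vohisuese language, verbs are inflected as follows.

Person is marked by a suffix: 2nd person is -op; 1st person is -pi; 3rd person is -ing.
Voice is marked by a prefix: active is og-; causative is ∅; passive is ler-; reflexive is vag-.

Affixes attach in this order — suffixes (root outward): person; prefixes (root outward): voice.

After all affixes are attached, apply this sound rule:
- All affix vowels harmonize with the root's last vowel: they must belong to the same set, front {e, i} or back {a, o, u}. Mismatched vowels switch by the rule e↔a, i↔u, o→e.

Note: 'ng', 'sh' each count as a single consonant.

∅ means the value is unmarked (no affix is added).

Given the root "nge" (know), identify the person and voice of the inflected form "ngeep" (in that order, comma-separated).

2nd person, causative

Segment: nge-op.
person: -op → 2nd person.
voice: ∅ → causative.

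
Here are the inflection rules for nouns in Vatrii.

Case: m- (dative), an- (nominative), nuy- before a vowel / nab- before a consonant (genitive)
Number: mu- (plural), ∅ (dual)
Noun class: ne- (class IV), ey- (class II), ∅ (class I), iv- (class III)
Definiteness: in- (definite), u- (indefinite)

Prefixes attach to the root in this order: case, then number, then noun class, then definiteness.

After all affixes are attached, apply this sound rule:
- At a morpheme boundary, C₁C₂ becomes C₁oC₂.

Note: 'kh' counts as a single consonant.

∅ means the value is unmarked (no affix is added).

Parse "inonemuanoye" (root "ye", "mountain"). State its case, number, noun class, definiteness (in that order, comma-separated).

nominative, plural, class IV, definite

Segment: in-ne-mu-an-ye.
case: an- → nominative.
number: mu- → plural.
noun class: ne- → class IV.
definiteness: in- → definite.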